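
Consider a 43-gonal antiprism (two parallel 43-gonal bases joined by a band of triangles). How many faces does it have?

An antiprism on an n-gon has two n-gon caps and 2n triangles: V = 2·43 = 86, E = 4·43 = 172, F = 2·43 + 2 = 88.

88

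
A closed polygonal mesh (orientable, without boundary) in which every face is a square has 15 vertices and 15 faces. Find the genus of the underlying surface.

1

Every face is a square, so 2E = 4·15 = 60, giving E = 30.
χ = V − E + F = 15 − 30 + 15 = 0.
For a closed orientable surface χ = 2 − 2g, so g = (2 − (0))/2 = 1.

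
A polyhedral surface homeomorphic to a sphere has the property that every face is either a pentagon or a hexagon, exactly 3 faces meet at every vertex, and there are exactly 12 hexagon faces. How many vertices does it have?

44

Let x be the number of pentagons; then F = 12 + x.
Edge–face incidences: 2E = 6·12 + 5·x = 72 + 5x.
Every vertex has degree 3, so 3V = 2E.
Euler: V − E + F = 2 ⇒ (2E)/3 − E + (12 + x) = 2.
Multiply by 6: 2·(2E) − 3·(2E) + 6·(12 + x) = 12, i.e. 72 + 6x − (72 + 5x) = 12.
Collecting terms: x = 12.
Then 2E = 72 + 5·12 = 132, so E = 66, V = 2E/3 = 44, F = 12 + 12 = 24.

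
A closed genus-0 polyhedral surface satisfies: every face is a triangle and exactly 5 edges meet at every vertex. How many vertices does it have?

12

Each face has 3 edges and each edge borders two faces, so 2E = 3F.
Each vertex has degree 5, so 5V = 2E and hence V = 3F/5.
Euler: V − E + F = 2 ⇒ (3F/5) − (3F/2) + F = 2.
Multiply by 10: (6 − 15 + 10)F = 20, i.e. 1F = 20.
So F = 20, E = 3·20/2 = 30, V = 3·20/5 = 12.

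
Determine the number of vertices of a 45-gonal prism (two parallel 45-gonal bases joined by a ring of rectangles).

A prism on an n-gon has two n-gon bases and n rectangular sides: V = 2·45 = 90, E = 3·45 = 135, F = 45 + 2 = 47.

90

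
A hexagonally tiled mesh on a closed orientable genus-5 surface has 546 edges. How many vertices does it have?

χ = 2 − 2·5 = -8, and every face is a hexagon so 6F = 2E.
F = 2E/6 = 182. Then V = -8 + E − F = -8 + 546 − 182 = 356.

356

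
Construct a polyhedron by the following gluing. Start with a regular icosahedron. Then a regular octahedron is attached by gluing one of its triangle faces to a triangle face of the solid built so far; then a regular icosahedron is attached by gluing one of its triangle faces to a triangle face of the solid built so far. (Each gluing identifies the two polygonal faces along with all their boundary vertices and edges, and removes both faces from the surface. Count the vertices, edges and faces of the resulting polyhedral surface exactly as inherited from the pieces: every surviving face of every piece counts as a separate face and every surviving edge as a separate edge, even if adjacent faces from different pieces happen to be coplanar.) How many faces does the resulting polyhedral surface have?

44

A regular icosahedron: V=12, E=30, F=20.
Attach a regular octahedron (V=6, E=12, F=8) along a 3-gon: merge 3 vertices and 3 edges, delete both glued faces → V=15, E=39, F=26.
Attach a regular icosahedron (V=12, E=30, F=20) along a 3-gon: merge 3 vertices and 3 edges, delete both glued faces → V=24, E=66, F=44.
Check: V − E + F = 24 − 66 + 44 = 2.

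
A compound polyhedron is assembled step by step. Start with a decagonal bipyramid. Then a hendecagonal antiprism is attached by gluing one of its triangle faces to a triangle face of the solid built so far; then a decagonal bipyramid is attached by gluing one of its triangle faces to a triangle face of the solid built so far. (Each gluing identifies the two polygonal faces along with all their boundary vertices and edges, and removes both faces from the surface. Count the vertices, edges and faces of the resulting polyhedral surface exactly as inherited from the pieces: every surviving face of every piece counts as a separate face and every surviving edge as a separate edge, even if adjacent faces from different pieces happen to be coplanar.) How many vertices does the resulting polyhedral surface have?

40

A decagonal bipyramid: V=12, E=30, F=20.
Attach a hendecagonal antiprism (V=22, E=44, F=24) along a 3-gon: merge 3 vertices and 3 edges, delete both glued faces → V=31, E=71, F=42.
Attach a decagonal bipyramid (V=12, E=30, F=20) along a 3-gon: merge 3 vertices and 3 edges, delete both glued faces → V=40, E=98, F=60.
Check: V − E + F = 40 − 98 + 60 = 2.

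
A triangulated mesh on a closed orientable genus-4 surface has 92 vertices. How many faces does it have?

χ = 2 − 2·4 = -6, and every face is a triangle so 3F = 2E.
V − E + F = -6 with E = 3F/2 gives 92 − (3/2 − 1)·F = -6, so F = 196 and E = 294.

196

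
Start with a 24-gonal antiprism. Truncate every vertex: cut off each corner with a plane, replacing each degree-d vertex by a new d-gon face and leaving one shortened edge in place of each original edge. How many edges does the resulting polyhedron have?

288

The base solid has V = 48, E = 96, F = 50.
Truncation replaces each original edge-end by a new vertex, so V′ = 2E = 192.
Each original edge survives, and each old vertex of degree d contributes d new edges; summing degrees gives Σd = 2E, so E′ = E + 2E = 3E = 288.
Each original face survives and each original vertex becomes one new face: F′ = F + V = 98.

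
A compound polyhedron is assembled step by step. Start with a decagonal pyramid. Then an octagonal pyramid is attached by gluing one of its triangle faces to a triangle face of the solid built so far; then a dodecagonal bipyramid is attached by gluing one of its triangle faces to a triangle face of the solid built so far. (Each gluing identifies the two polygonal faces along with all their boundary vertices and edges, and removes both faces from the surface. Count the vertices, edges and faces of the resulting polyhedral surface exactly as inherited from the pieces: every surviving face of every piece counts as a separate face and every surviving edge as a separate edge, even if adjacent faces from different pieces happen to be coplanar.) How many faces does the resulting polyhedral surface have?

A decagonal pyramid: V=11, E=20, F=11.
Attach an octagonal pyramid (V=9, E=16, F=9) along a 3-gon: merge 3 vertices and 3 edges, delete both glued faces → V=17, E=33, F=18.
Attach a dodecagonal bipyramid (V=14, E=36, F=24) along a 3-gon: merge 3 vertices and 3 edges, delete both glued faces → V=28, E=66, F=40.
Check: V − E + F = 28 − 66 + 40 = 2.

40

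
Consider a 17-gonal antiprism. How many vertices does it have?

An antiprism on an n-gon has two n-gon caps and 2n triangles: V = 2·17 = 34, E = 4·17 = 68, F = 2·17 + 2 = 36.

34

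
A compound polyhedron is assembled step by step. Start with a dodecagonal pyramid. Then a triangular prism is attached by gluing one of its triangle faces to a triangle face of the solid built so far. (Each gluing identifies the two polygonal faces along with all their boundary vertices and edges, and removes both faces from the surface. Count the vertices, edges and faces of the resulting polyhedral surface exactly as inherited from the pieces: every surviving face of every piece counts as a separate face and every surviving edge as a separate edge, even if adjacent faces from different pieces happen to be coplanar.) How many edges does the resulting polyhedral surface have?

A dodecagonal pyramid: V=13, E=24, F=13.
Attach a triangular prism (V=6, E=9, F=5) along a 3-gon: merge 3 vertices and 3 edges, delete both glued faces → V=16, E=30, F=16.
Check: V − E + F = 16 − 30 + 16 = 2.

30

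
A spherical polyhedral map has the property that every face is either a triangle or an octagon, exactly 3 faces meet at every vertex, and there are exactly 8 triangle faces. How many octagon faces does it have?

Let x be the number of octagons; then F = 8 + x.
Edge–face incidences: 2E = 3·8 + 8·x = 24 + 8x.
Every vertex has degree 3, so 3V = 2E.
Euler: V − E + F = 2 ⇒ (2E)/3 − E + (8 + x) = 2.
Multiply by 6: 2·(2E) − 3·(2E) + 6·(8 + x) = 12, i.e. 48 + 6x − (24 + 8x) = 12.
Collecting terms: −2x + 24 = 12, so −2x = −12, so x = 6.
Then 2E = 24 + 8·6 = 72, so E = 36, V = 2E/3 = 24, F = 8 + 6 = 14.

6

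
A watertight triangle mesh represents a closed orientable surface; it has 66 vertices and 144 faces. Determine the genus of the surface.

Every face is a triangle, so 2E = 3·144 = 432, giving E = 216.
χ = V − E + F = 66 − 216 + 144 = -6.
For a closed orientable surface χ = 2 − 2g, so g = (2 − (-6))/2 = 4.

4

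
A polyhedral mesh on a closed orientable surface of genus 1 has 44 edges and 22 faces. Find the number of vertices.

22

For a closed orientable surface of genus 1, χ = 2 − 2·1 = 0.
V = 0 + E − F = 0 + 44 − 22 = 22.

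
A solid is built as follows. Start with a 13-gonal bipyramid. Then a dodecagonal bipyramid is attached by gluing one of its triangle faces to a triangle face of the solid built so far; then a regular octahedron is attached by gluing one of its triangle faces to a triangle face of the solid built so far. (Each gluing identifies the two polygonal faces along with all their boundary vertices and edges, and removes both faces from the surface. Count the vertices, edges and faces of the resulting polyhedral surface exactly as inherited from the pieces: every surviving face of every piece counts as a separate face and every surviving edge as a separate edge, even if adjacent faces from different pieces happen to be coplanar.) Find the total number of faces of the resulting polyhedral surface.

54

A 13-gonal bipyramid: V=15, E=39, F=26.
Attach a dodecagonal bipyramid (V=14, E=36, F=24) along a 3-gon: merge 3 vertices and 3 edges, delete both glued faces → V=26, E=72, F=48.
Attach a regular octahedron (V=6, E=12, F=8) along a 3-gon: merge 3 vertices and 3 edges, delete both glued faces → V=29, E=81, F=54.
Check: V − E + F = 29 − 81 + 54 = 2.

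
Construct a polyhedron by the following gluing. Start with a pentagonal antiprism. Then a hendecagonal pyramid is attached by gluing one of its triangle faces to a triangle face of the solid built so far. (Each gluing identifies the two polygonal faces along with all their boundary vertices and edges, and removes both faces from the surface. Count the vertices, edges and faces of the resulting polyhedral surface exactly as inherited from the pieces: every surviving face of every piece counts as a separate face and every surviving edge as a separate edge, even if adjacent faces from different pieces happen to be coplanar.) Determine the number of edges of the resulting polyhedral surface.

39

A pentagonal antiprism: V=10, E=20, F=12.
Attach a hendecagonal pyramid (V=12, E=22, F=12) along a 3-gon: merge 3 vertices and 3 edges, delete both glued faces → V=19, E=39, F=22.
Check: V − E + F = 19 − 39 + 22 = 2.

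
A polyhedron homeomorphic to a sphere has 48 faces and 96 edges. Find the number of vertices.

Here V − E + F = 2.
V = 2 + E − F = 2 + 96 − 48 = 50.

50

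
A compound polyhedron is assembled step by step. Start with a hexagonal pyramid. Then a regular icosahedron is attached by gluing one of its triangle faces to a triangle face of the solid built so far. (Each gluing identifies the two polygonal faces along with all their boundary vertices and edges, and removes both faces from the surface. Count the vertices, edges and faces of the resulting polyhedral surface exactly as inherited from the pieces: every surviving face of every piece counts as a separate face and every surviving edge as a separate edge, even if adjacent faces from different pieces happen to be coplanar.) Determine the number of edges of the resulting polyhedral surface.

A hexagonal pyramid: V=7, E=12, F=7.
Attach a regular icosahedron (V=12, E=30, F=20) along a 3-gon: merge 3 vertices and 3 edges, delete both glued faces → V=16, E=39, F=25.
Check: V − E + F = 16 − 39 + 25 = 2.

39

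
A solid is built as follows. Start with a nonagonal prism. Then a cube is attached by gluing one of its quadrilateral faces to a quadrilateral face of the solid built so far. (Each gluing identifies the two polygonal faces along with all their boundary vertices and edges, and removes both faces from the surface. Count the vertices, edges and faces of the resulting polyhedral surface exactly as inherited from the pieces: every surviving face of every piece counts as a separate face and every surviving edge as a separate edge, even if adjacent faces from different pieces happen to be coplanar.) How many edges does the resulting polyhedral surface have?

A nonagonal prism: V=18, E=27, F=11.
Attach a cube (V=8, E=12, F=6) along a 4-gon: merge 4 vertices and 4 edges, delete both glued faces → V=22, E=35, F=15.
Check: V − E + F = 22 − 35 + 15 = 2.

35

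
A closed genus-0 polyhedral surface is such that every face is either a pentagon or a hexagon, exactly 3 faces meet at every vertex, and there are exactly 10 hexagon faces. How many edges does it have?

60

Let x be the number of pentagons; then F = 10 + x.
Edge–face incidences: 2E = 6·10 + 5·x = 60 + 5x.
Every vertex has degree 3, so 3V = 2E.
Euler: V − E + F = 2 ⇒ (2E)/3 − E + (10 + x) = 2.
Multiply by 6: 2·(2E) − 3·(2E) + 6·(10 + x) = 12, i.e. 60 + 6x − (60 + 5x) = 12.
Collecting terms: x = 12.
Then 2E = 60 + 5·12 = 120, so E = 60, V = 2E/3 = 40, F = 10 + 12 = 22.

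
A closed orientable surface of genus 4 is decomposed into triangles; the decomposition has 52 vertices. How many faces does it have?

χ = 2 − 2·4 = -6, and every face is a triangle so 3F = 2E.
V − E + F = -6 with E = 3F/2 gives 52 − (3/2 − 1)·F = -6, so F = 116 and E = 174.

116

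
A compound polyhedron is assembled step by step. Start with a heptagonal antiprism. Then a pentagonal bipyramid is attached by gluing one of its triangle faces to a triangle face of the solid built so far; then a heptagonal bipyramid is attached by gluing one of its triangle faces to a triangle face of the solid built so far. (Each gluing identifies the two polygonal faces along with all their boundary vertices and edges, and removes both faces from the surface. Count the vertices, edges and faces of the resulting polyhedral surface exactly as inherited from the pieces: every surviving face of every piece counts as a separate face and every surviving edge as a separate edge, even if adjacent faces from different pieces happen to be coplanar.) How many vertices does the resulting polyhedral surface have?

24

A heptagonal antiprism: V=14, E=28, F=16.
Attach a pentagonal bipyramid (V=7, E=15, F=10) along a 3-gon: merge 3 vertices and 3 edges, delete both glued faces → V=18, E=40, F=24.
Attach a heptagonal bipyramid (V=9, E=21, F=14) along a 3-gon: merge 3 vertices and 3 edges, delete both glued faces → V=24, E=58, F=36.
Check: V − E + F = 24 − 58 + 36 = 2.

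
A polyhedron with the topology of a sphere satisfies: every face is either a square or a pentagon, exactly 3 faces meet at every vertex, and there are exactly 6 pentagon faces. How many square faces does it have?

Let x be the number of squares; then F = 6 + x.
Edge–face incidences: 2E = 5·6 + 4·x = 30 + 4x.
Every vertex has degree 3, so 3V = 2E.
Euler: V − E + F = 2 ⇒ (2E)/3 − E + (6 + x) = 2.
Multiply by 6: 2·(2E) − 3·(2E) + 6·(6 + x) = 12, i.e. 36 + 6x − (30 + 4x) = 12.
Collecting terms: 2x + 6 = 12, so 2x = 6, so x = 3.
Then 2E = 30 + 4·3 = 42, so E = 21, V = 2E/3 = 14, F = 6 + 3 = 9.

3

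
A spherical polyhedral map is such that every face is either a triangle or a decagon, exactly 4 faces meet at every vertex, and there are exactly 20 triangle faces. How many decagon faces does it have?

2

Let x be the number of decagons; then F = 20 + x.
Edge–face incidences: 2E = 3·20 + 10·x = 60 + 10x.
Every vertex has degree 4, so 4V = 2E.
Euler: V − E + F = 2 ⇒ (2E)/4 − E + (20 + x) = 2.
Multiply by 8: 2·(2E) − 4·(2E) + 8·(20 + x) = 16, i.e. 160 + 8x − 2·(60 + 10x) = 16.
Collecting terms: −12x + 40 = 16, so −12x = −24, so x = 2.
Then 2E = 60 + 10·2 = 80, so E = 40, V = 2E/4 = 20, F = 20 + 2 = 22.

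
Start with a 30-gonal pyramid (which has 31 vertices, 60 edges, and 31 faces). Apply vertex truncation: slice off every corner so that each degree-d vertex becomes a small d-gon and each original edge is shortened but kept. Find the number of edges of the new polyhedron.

Truncation replaces each original edge-end by a new vertex, so V′ = 2E = 120.
Each original edge survives, and each old vertex of degree d contributes d new edges; summing degrees gives Σd = 2E, so E′ = E + 2E = 3E = 180.
Each original face survives and each original vertex becomes one new face: F′ = F + V = 62.

180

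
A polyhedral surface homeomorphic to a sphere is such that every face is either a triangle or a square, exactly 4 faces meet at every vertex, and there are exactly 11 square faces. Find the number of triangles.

8

Let x be the number of triangles; then F = 11 + x.
Edge–face incidences: 2E = 4·11 + 3·x = 44 + 3x.
Every vertex has degree 4, so 4V = 2E.
Euler: V − E + F = 2 ⇒ (2E)/4 − E + (11 + x) = 2.
Multiply by 8: 2·(2E) − 4·(2E) + 8·(11 + x) = 16, i.e. 88 + 8x − 2·(44 + 3x) = 16.
Collecting terms: 2x = 16, so x = 8.
Then 2E = 44 + 3·8 = 68, so E = 34, V = 2E/4 = 17, F = 11 + 8 = 19.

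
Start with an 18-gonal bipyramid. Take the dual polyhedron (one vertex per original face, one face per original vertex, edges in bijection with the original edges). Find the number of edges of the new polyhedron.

54

The base solid has V = 20, E = 54, F = 36.
The dual swaps V and F and preserves E: V′ = F = 36, E′ = E = 54, F′ = V = 20.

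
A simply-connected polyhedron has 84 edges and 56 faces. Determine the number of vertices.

30

Here V − E + F = 2.
V = 2 + E − F = 2 + 84 − 56 = 30.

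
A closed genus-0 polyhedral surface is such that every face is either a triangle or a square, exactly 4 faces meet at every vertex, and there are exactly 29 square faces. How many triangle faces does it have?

Let x be the number of triangles; then F = 29 + x.
Edge–face incidences: 2E = 4·29 + 3·x = 116 + 3x.
Every vertex has degree 4, so 4V = 2E.
Euler: V − E + F = 2 ⇒ (2E)/4 − E + (29 + x) = 2.
Multiply by 8: 2·(2E) − 4·(2E) + 8·(29 + x) = 16, i.e. 232 + 8x − 2·(116 + 3x) = 16.
Collecting terms: 2x = 16, so x = 8.
Then 2E = 116 + 3·8 = 140, so E = 70, V = 2E/4 = 35, F = 29 + 8 = 37.

8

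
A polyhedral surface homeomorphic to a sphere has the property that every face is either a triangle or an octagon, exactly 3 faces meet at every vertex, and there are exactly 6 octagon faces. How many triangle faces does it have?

8

Let x be the number of triangles; then F = 6 + x.
Edge–face incidences: 2E = 8·6 + 3·x = 48 + 3x.
Every vertex has degree 3, so 3V = 2E.
Euler: V − E + F = 2 ⇒ (2E)/3 − E + (6 + x) = 2.
Multiply by 6: 2·(2E) − 3·(2E) + 6·(6 + x) = 12, i.e. 36 + 6x − (48 + 3x) = 12.
Collecting terms: 3x − 12 = 12, so 3x = 24, so x = 8.
Then 2E = 48 + 3·8 = 72, so E = 36, V = 2E/3 = 24, F = 6 + 8 = 14.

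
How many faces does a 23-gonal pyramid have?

A pyramid on an n-gon base has one n-gon and n triangles: V = 23 + 1 = 24, E = 2·23 = 46, F = 23 + 1 = 24.

24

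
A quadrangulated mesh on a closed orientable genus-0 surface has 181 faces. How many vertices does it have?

χ = 2 − 2·0 = 2, and every face is a square so 4F = 2E.
E = 4·181/2 = 362. Then V = 2 + E − F = 2 + 362 − 181 = 183.

183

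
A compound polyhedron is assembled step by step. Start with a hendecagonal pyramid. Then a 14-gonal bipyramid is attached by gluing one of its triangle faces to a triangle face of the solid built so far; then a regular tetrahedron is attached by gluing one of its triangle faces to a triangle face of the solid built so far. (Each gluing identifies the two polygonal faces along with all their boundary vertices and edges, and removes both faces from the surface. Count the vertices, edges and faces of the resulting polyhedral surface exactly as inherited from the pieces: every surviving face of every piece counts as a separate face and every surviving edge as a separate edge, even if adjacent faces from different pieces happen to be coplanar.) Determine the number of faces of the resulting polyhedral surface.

40

A hendecagonal pyramid: V=12, E=22, F=12.
Attach a 14-gonal bipyramid (V=16, E=42, F=28) along a 3-gon: merge 3 vertices and 3 edges, delete both glued faces → V=25, E=61, F=38.
Attach a regular tetrahedron (V=4, E=6, F=4) along a 3-gon: merge 3 vertices and 3 edges, delete both glued faces → V=26, E=64, F=40.
Check: V − E + F = 26 − 64 + 40 = 2.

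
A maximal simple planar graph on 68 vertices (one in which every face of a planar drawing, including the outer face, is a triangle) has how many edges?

In a plane triangulation 3F = 2E and V − E + F = 2, so E = 3V − 6 = 3·68 − 6 = 198.

198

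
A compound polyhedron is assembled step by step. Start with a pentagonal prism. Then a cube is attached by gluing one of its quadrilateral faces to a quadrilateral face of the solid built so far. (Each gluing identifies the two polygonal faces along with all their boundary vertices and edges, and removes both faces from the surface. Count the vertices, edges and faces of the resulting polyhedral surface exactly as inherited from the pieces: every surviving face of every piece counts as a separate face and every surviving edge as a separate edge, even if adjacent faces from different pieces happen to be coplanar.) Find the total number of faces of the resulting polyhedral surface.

A pentagonal prism: V=10, E=15, F=7.
Attach a cube (V=8, E=12, F=6) along a 4-gon: merge 4 vertices and 4 edges, delete both glued faces → V=14, E=23, F=11.
Check: V − E + F = 14 − 23 + 11 = 2.

11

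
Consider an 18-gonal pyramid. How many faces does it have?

A pyramid on an n-gon base has one n-gon and n triangles: V = 18 + 1 = 19, E = 2·18 = 36, F = 18 + 1 = 19.
Check: V − E + F = 19 − 36 + 19 = 2.

19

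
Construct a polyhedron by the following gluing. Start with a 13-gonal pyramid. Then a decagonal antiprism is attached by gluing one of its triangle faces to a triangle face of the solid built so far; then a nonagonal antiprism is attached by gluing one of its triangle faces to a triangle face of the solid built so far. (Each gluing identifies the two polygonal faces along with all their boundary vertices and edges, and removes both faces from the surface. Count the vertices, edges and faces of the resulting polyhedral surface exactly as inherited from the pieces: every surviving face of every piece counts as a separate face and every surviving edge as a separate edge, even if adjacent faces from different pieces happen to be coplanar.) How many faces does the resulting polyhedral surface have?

52

A 13-gonal pyramid: V=14, E=26, F=14.
Attach a decagonal antiprism (V=20, E=40, F=22) along a 3-gon: merge 3 vertices and 3 edges, delete both glued faces → V=31, E=63, F=34.
Attach a nonagonal antiprism (V=18, E=36, F=20) along a 3-gon: merge 3 vertices and 3 edges, delete both glued faces → V=46, E=96, F=52.
Check: V − E + F = 46 − 96 + 52 = 2.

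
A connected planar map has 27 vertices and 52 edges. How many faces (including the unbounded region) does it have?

Euler's formula for a connected plane graph: V − E + F = 2, so F = 2 − 27 + 52 = 27.

27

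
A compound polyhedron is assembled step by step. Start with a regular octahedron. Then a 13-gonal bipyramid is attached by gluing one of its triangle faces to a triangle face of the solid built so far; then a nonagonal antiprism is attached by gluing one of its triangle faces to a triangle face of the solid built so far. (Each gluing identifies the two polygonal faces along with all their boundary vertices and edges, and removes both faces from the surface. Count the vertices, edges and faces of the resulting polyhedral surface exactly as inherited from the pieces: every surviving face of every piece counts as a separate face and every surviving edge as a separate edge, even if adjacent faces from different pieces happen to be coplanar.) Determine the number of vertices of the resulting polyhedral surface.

33

A regular octahedron: V=6, E=12, F=8.
Attach a 13-gonal bipyramid (V=15, E=39, F=26) along a 3-gon: merge 3 vertices and 3 edges, delete both glued faces → V=18, E=48, F=32.
Attach a nonagonal antiprism (V=18, E=36, F=20) along a 3-gon: merge 3 vertices and 3 edges, delete both glued faces → V=33, E=81, F=50.
Check: V − E + F = 33 − 81 + 50 = 2.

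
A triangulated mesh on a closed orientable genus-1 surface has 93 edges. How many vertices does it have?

χ = 2 − 2·1 = 0, and every face is a triangle so 3F = 2E.
F = 2E/3 = 62. Then V = 0 + E − F = 0 + 93 − 62 = 31.

31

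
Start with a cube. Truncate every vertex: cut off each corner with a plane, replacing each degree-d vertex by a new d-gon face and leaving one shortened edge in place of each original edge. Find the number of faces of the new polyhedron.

The base solid has V = 8, E = 12, F = 6.
Truncation replaces each original edge-end by a new vertex, so V′ = 2E = 24.
Each original edge survives, and each old vertex of degree d contributes d new edges; summing degrees gives Σd = 2E, so E′ = E + 2E = 3E = 36.
Each original face survives and each original vertex becomes one new face: F′ = F + V = 14.

14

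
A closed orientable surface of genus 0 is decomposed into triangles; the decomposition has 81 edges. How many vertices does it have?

χ = 2 − 2·0 = 2, and every face is a triangle so 3F = 2E.
F = 2E/3 = 54. Then V = 2 + E − F = 2 + 81 − 54 = 29.

29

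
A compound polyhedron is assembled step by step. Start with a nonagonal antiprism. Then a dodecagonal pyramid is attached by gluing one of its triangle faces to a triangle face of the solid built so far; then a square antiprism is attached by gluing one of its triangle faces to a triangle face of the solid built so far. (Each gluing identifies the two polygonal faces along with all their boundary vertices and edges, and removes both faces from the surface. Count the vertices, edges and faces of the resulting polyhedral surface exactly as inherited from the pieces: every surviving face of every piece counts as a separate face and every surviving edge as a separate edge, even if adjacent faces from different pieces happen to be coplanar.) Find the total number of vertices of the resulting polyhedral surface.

A nonagonal antiprism: V=18, E=36, F=20.
Attach a dodecagonal pyramid (V=13, E=24, F=13) along a 3-gon: merge 3 vertices and 3 edges, delete both glued faces → V=28, E=57, F=31.
Attach a square antiprism (V=8, E=16, F=10) along a 3-gon: merge 3 vertices and 3 edges, delete both glued faces → V=33, E=70, F=39.
Check: V − E + F = 33 − 70 + 39 = 2.

33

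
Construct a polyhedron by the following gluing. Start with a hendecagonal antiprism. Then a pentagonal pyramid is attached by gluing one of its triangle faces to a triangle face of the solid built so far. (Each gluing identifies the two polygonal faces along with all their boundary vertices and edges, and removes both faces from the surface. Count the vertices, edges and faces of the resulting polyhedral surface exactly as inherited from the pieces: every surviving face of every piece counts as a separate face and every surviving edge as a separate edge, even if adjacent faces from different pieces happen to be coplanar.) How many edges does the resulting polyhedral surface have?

51

A hendecagonal antiprism: V=22, E=44, F=24.
Attach a pentagonal pyramid (V=6, E=10, F=6) along a 3-gon: merge 3 vertices and 3 edges, delete both glued faces → V=25, E=51, F=28.
Check: V − E + F = 25 − 51 + 28 = 2.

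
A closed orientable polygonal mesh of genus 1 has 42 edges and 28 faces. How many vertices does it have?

For a closed orientable surface of genus 1, χ = 2 − 2·1 = 0.
V = 0 + E − F = 0 + 42 − 28 = 14.

14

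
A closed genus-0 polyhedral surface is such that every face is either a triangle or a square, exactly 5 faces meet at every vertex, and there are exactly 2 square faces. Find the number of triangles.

24

Let x be the number of triangles; then F = 2 + x.
Edge–face incidences: 2E = 4·2 + 3·x = 8 + 3x.
Every vertex has degree 5, so 5V = 2E.
Euler: V − E + F = 2 ⇒ (2E)/5 − E + (2 + x) = 2.
Multiply by 10: 2·(2E) − 5·(2E) + 10·(2 + x) = 20, i.e. 20 + 10x − 3·(8 + 3x) = 20.
Collecting terms: x − 4 = 20, so x = 24.
Then 2E = 8 + 3·24 = 80, so E = 40, V = 2E/5 = 16, F = 2 + 24 = 26.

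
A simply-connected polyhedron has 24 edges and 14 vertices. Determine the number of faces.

Here V − E + F = 2.
F = 2 − V + E = 2 − 14 + 24 = 12.

12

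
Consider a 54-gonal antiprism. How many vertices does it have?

An antiprism on an n-gon has two n-gon caps and 2n triangles: V = 2·54 = 108, E = 4·54 = 216, F = 2·54 + 2 = 110.

108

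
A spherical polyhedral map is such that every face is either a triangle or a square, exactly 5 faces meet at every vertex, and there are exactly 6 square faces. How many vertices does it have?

Let x be the number of triangles; then F = 6 + x.
Edge–face incidences: 2E = 4·6 + 3·x = 24 + 3x.
Every vertex has degree 5, so 5V = 2E.
Euler: V − E + F = 2 ⇒ (2E)/5 − E + (6 + x) = 2.
Multiply by 10: 2·(2E) − 5·(2E) + 10·(6 + x) = 20, i.e. 60 + 10x − 3·(24 + 3x) = 20.
Collecting terms: x − 12 = 20, so x = 32.
Then 2E = 24 + 3·32 = 120, so E = 60, V = 2E/5 = 24, F = 6 + 32 = 38.

24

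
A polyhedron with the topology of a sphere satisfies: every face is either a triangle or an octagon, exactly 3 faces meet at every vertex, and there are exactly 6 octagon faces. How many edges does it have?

Let x be the number of triangles; then F = 6 + x.
Edge–face incidences: 2E = 8·6 + 3·x = 48 + 3x.
Every vertex has degree 3, so 3V = 2E.
Euler: V − E + F = 2 ⇒ (2E)/3 − E + (6 + x) = 2.
Multiply by 6: 2·(2E) − 3·(2E) + 6·(6 + x) = 12, i.e. 36 + 6x − (48 + 3x) = 12.
Collecting terms: 3x − 12 = 12, so 3x = 24, so x = 8.
Then 2E = 48 + 3·8 = 72, so E = 36, V = 2E/3 = 24, F = 6 + 8 = 14.

36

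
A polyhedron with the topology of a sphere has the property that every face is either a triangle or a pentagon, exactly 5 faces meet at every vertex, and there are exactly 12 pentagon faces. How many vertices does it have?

Let x be the number of triangles; then F = 12 + x.
Edge–face incidences: 2E = 5·12 + 3·x = 60 + 3x.
Every vertex has degree 5, so 5V = 2E.
Euler: V − E + F = 2 ⇒ (2E)/5 − E + (12 + x) = 2.
Multiply by 10: 2·(2E) − 5·(2E) + 10·(12 + x) = 20, i.e. 120 + 10x − 3·(60 + 3x) = 20.
Collecting terms: x − 60 = 20, so x = 80.
Then 2E = 60 + 3·80 = 300, so E = 150, V = 2E/5 = 60, F = 12 + 80 = 92.

60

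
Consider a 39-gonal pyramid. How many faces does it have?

40

A pyramid on an n-gon base has one n-gon and n triangles: V = 39 + 1 = 40, E = 2·39 = 78, F = 39 + 1 = 40.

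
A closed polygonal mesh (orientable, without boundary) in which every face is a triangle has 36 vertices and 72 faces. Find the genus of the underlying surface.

1

Every face is a triangle, so 2E = 3·72 = 216, giving E = 108.
χ = V − E + F = 36 − 108 + 72 = 0.
For a closed orientable surface χ = 2 − 2g, so g = (2 − (0))/2 = 1.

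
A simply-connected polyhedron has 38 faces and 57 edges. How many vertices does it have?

21

Here V − E + F = 2.
V = 2 + E − F = 2 + 57 − 38 = 21.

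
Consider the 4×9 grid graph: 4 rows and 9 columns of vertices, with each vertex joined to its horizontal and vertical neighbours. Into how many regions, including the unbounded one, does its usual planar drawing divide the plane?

25

The grid has V = 4·9 = 36 vertices and E = 4·8 + 9·3 = 59 edges.
F = 2 − V + E = 2 − 36 + 59 = 25.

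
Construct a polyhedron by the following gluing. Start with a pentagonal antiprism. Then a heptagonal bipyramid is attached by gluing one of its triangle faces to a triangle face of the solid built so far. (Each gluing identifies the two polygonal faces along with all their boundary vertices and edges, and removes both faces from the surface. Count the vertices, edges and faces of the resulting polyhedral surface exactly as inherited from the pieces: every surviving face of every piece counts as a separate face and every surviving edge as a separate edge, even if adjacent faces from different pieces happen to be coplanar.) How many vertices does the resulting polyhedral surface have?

16

A pentagonal antiprism: V=10, E=20, F=12.
Attach a heptagonal bipyramid (V=9, E=21, F=14) along a 3-gon: merge 3 vertices and 3 edges, delete both glued faces → V=16, E=38, F=24.
Check: V − E + F = 16 − 38 + 24 = 2.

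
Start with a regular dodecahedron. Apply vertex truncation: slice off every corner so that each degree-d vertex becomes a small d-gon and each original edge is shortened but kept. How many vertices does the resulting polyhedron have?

The base solid has V = 20, E = 30, F = 12.
Truncation replaces each original edge-end by a new vertex, so V′ = 2E = 60.
Each original edge survives, and each old vertex of degree d contributes d new edges; summing degrees gives Σd = 2E, so E′ = E + 2E = 3E = 90.
Each original face survives and each original vertex becomes one new face: F′ = F + V = 32.

60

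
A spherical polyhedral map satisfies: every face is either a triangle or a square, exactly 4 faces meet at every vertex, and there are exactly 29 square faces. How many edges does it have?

Let x be the number of triangles; then F = 29 + x.
Edge–face incidences: 2E = 4·29 + 3·x = 116 + 3x.
Every vertex has degree 4, so 4V = 2E.
Euler: V − E + F = 2 ⇒ (2E)/4 − E + (29 + x) = 2.
Multiply by 8: 2·(2E) − 4·(2E) + 8·(29 + x) = 16, i.e. 232 + 8x − 2·(116 + 3x) = 16.
Collecting terms: 2x = 16, so x = 8.
Then 2E = 116 + 3·8 = 140, so E = 70, V = 2E/4 = 35, F = 29 + 8 = 37.

70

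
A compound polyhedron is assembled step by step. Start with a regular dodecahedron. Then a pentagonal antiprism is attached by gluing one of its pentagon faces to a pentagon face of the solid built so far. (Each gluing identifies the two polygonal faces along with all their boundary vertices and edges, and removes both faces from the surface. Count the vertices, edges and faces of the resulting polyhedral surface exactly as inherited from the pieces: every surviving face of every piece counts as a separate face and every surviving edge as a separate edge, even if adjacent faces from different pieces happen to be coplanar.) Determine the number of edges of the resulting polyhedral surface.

A regular dodecahedron: V=20, E=30, F=12.
Attach a pentagonal antiprism (V=10, E=20, F=12) along a 5-gon: merge 5 vertices and 5 edges, delete both glued faces → V=25, E=45, F=22.
Check: V − E + F = 25 − 45 + 22 = 2.

45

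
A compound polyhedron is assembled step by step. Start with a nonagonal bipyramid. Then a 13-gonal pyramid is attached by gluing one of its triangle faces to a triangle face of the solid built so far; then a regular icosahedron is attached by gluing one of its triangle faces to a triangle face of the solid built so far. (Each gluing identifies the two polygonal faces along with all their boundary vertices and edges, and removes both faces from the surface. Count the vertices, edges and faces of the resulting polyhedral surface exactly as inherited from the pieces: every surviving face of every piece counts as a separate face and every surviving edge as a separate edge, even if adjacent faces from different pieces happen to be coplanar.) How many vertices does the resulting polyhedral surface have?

31

A nonagonal bipyramid: V=11, E=27, F=18.
Attach a 13-gonal pyramid (V=14, E=26, F=14) along a 3-gon: merge 3 vertices and 3 edges, delete both glued faces → V=22, E=50, F=30.
Attach a regular icosahedron (V=12, E=30, F=20) along a 3-gon: merge 3 vertices and 3 edges, delete both glued faces → V=31, E=77, F=48.
Check: V − E + F = 31 − 77 + 48 = 2.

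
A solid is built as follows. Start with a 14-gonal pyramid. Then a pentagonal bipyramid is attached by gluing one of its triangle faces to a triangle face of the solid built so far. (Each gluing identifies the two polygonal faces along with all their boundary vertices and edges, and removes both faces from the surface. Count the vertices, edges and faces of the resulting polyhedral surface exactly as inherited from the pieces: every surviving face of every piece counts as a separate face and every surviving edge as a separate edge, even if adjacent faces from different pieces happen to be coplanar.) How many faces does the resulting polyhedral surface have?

A 14-gonal pyramid: V=15, E=28, F=15.
Attach a pentagonal bipyramid (V=7, E=15, F=10) along a 3-gon: merge 3 vertices and 3 edges, delete both glued faces → V=19, E=40, F=23.
Check: V − E + F = 19 − 40 + 23 = 2.

23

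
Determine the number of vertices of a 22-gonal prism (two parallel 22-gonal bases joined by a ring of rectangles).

44

A prism on an n-gon has two n-gon bases and n rectangular sides: V = 2·22 = 44, E = 3·22 = 66, F = 22 + 2 = 24.
Check: V − E + F = 44 − 66 + 24 = 2.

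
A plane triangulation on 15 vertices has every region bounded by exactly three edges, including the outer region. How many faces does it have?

In a plane triangulation 3F = 2E and V − E + F = 2, so F = 2V − 4 = 2·15 − 4 = 26.

26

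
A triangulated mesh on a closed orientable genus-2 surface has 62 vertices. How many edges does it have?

χ = 2 − 2·2 = -2, and every face is a triangle so 3F = 2E.
V − E + F = -2 with E = 3F/2 gives 62 − (3/2 − 1)·F = -2, so F = 128 and E = 192.

192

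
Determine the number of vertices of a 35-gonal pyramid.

A pyramid on an n-gon base has one n-gon and n triangles: V = 35 + 1 = 36, E = 2·35 = 70, F = 35 + 1 = 36.

36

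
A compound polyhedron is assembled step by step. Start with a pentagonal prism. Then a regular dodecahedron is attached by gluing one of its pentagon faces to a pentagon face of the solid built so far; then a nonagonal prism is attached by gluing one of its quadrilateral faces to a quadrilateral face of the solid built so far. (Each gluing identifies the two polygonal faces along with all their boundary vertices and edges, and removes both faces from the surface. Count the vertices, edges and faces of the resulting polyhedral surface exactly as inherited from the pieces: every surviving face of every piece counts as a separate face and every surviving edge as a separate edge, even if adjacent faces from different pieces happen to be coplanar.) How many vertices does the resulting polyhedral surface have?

39

A pentagonal prism: V=10, E=15, F=7.
Attach a regular dodecahedron (V=20, E=30, F=12) along a 5-gon: merge 5 vertices and 5 edges, delete both glued faces → V=25, E=40, F=17.
Attach a nonagonal prism (V=18, E=27, F=11) along a 4-gon: merge 4 vertices and 4 edges, delete both glued faces → V=39, E=63, F=26.
Check: V − E + F = 39 − 63 + 26 = 2.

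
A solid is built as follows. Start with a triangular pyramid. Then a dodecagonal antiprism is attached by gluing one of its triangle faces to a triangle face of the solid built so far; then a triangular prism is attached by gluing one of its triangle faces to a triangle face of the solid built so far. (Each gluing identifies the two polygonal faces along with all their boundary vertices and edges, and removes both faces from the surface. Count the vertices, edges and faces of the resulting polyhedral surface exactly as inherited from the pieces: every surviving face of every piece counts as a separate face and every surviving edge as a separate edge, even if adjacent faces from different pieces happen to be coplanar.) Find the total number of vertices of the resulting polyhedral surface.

28

A triangular pyramid: V=4, E=6, F=4.
Attach a dodecagonal antiprism (V=24, E=48, F=26) along a 3-gon: merge 3 vertices and 3 edges, delete both glued faces → V=25, E=51, F=28.
Attach a triangular prism (V=6, E=9, F=5) along a 3-gon: merge 3 vertices and 3 edges, delete both glued faces → V=28, E=57, F=31.
Check: V − E + F = 28 − 57 + 31 = 2.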